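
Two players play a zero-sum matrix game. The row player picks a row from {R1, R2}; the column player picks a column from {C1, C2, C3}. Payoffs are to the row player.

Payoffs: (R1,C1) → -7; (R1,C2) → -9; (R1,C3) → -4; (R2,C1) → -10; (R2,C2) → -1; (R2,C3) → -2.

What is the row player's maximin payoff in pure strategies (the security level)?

Row minima: R1 → -9, R2 → -10.
The best of these is -9.

-9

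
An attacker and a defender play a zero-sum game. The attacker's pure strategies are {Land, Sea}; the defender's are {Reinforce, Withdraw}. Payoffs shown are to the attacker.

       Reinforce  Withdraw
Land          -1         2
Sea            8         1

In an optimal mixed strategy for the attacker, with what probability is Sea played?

Row minima: Land → -1, Sea → 1; maximin = 1.
Column maxima: Reinforce → 8, Withdraw → 2; minimax = 2.
1 ≠ 2, so there is no saddle point; optimal play is mixed.
Let the attacker play Land with probability p. Expected payoff against Reinforce: (-1)p + 8(1−p) = −9p + 8; against Withdraw: 2p + 1(1−p) = p + 1.
Setting these equal: −9p + 8 = p + 1 ⇒ −10p = -7 ⇒ p = 7/10, and the value is (-9)·(7/10) + 8 = 17/10.
For the defender: with q = P(Reinforce), equating Land's and Sea's payoffs gives −3q + 2 = 7q + 1 ⇒ q = 1/10.

3/10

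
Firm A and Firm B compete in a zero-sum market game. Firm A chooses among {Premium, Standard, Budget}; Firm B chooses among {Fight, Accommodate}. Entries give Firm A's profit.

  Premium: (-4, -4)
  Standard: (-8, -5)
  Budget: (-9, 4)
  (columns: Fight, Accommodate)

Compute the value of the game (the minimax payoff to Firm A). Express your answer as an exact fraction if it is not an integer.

-4

Row minima: Premium → -4, Standard → -8, Budget → -9; maximin = -4.
Column maxima: Fight → -4, Accommodate → 4; minimax = -4.
Since maximin = minimax = -4, there is a saddle point and the value is -4.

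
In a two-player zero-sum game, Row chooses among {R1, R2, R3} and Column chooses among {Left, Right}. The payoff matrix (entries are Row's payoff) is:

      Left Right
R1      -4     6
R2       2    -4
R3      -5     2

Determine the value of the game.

-1/4

Row minima: R1 → -4, R2 → -4, R3 → -5; maximin = -4.
Column maxima: Left → 2, Right → 6; minimax = 2.
-4 ≠ 2, so there is no saddle point; optimal play is mixed.
R3 is strictly dominated by R1, so Row never plays it.
On the remaining 2×2 (R1, R2 vs Left, Right):
Let Row play R1 with probability p. Expected payoff against Left: (-4)p + 2(1−p) = −6p + 2; against Right: 6p + (-4)(1−p) = 10p − 4.
Setting these equal: −6p + 2 = 10p − 4 ⇒ −16p = -6 ⇒ p = 3/8, and the value is (-6)·(3/8) + 2 = -1/4.
For Column: with q = P(Left), equating R1's and R2's payoffs gives −10q + 6 = 6q − 4 ⇒ q = 5/8.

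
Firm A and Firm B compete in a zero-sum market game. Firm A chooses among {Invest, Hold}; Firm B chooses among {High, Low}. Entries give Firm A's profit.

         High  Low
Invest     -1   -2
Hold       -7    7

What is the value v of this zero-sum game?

Row minima: Invest → -2, Hold → -7; maximin = -2.
Column maxima: High → -1, Low → 7; minimax = -1.
-2 ≠ -1, so there is no saddle point; optimal play is mixed.
Let Firm A play Invest with probability p. Expected payoff against High: (-1)p + (-7)(1−p) = 6p − 7; against Low: (-2)p + 7(1−p) = −9p + 7.
Setting these equal: 6p − 7 = −9p + 7 ⇒ 15p = 14 ⇒ p = 14/15, and the value is (6)·(14/15) − 7 = -7/5.
For Firm B: with q = P(High), equating Invest's and Hold's payoffs gives q − 2 = −14q + 7 ⇒ q = 3/5.

-7/5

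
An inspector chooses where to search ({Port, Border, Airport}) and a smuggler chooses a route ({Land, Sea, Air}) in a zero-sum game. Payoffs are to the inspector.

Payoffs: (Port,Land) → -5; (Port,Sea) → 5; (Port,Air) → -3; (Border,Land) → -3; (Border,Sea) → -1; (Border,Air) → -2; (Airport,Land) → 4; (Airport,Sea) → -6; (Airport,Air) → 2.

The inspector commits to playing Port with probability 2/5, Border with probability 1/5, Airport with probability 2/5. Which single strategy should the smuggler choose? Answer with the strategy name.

If the smuggler plays Land, the inspector's expected payoff is (2/5)·(-5) + (1/5)·(-3) + (2/5)·4 = -1.
If the smuggler plays Sea, the inspector's expected payoff is (2/5)·5 + (1/5)·(-1) + (2/5)·(-6) = -3/5.
If the smuggler plays Air, the inspector's expected payoff is (2/5)·(-3) + (1/5)·(-2) + (2/5)·2 = -4/5.
The smuggler minimizes the inspector's payoff; the smallest is -1, so the best response is Land.

Land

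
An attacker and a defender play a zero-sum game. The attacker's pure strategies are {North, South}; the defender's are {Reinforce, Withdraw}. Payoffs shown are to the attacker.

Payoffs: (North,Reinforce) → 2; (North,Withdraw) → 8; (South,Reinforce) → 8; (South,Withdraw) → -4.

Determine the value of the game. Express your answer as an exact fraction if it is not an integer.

4

Row minima: North → 2, South → -4; maximin = 2.
Column maxima: Reinforce → 8, Withdraw → 8; minimax = 8.
2 ≠ 8, so there is no saddle point; optimal play is mixed.
Let the attacker play North with probability p. Expected payoff against Reinforce: 2p + 8(1−p) = −6p + 8; against Withdraw: 8p + (-4)(1−p) = 12p − 4.
Setting these equal: −6p + 8 = 12p − 4 ⇒ −18p = -12 ⇒ p = 2/3, and the value is (-6)·(2/3) + 8 = 4.
For the defender: with q = P(Reinforce), equating North's and South's payoffs gives −6q + 8 = 12q − 4 ⇒ q = 2/3.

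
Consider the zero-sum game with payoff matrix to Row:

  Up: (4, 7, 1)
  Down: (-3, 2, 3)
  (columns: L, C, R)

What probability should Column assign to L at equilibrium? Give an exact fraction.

2/9

Row minima: Up → 1, Down → -3; maximin = 1.
Column maxima: L → 4, C → 7, R → 3; minimax = 3.
1 ≠ 3, so there is no saddle point; optimal play is mixed.
C is strictly dominated by L (it gives Row strictly more in every row), so Column never plays it.
On the remaining 2×2 (Up, Down vs L, R):
Let Row play Up with probability p. Expected payoff against L: 4p + (-3)(1−p) = 7p − 3; against R: 1p + 3(1−p) = −2p + 3.
Setting these equal: 7p − 3 = −2p + 3 ⇒ 9p = 6 ⇒ p = 2/3, and the value is (7)·(2/3) − 3 = 5/3.
For Column: with q = P(L), equating Up's and Down's payoffs gives 3q + 1 = −6q + 3 ⇒ q = 2/9.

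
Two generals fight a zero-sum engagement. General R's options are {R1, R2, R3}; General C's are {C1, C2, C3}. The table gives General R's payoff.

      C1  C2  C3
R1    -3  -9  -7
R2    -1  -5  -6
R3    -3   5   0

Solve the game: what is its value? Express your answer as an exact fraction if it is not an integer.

-9/4

Row minima: R1 → -9, R2 → -6, R3 → -3; maximin = -3.
Column maxima: C1 → -1, C2 → 5, C3 → 0; minimax = -1.
-3 ≠ -1, so there is no saddle point; optimal play is mixed.
R1 is strictly dominated by R2, so General R never plays it.
With R1 eliminated, C2 is strictly dominated by C3 (it gives General R strictly more in every remaining row), so General C never plays it.
On the remaining 2×2 (R2, R3 vs C1, C3):
Let General R play R2 with probability p. Expected payoff against C1: (-1)p + (-3)(1−p) = 2p − 3; against C3: (-6)p + 0(1−p) = −6p.
Setting these equal: 2p − 3 = −6p ⇒ 8p = 3 ⇒ p = 3/8, and the value is (2)·(3/8) − 3 = -9/4.
For General C: with q = P(C1), equating R2's and R3's payoffs gives 5q − 6 = −3q ⇒ q = 3/4.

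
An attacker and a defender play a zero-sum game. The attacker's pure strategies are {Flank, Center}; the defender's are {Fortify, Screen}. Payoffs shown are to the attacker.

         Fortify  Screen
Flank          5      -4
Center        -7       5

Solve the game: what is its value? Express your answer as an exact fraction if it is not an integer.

-1/7

Row minima: Flank → -4, Center → -7; maximin = -4.
Column maxima: Fortify → 5, Screen → 5; minimax = 5.
-4 ≠ 5, so there is no saddle point; optimal play is mixed.
Let the attacker play Flank with probability p. Expected payoff against Fortify: 5p + (-7)(1−p) = 12p − 7; against Screen: (-4)p + 5(1−p) = −9p + 5.
Setting these equal: 12p − 7 = −9p + 5 ⇒ 21p = 12 ⇒ p = 4/7, and the value is (12)·(4/7) − 7 = -1/7.
For the defender: with q = P(Fortify), equating Flank's and Center's payoffs gives 9q − 4 = −12q + 5 ⇒ q = 3/7.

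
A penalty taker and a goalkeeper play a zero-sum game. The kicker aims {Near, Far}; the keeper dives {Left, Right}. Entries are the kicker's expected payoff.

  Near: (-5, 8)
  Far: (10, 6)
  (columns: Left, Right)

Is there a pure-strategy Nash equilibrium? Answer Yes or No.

No

Row minima: Near → -5, Far → 6; maximin = 6.
Column maxima: Left → 10, Right → 8; minimax = 8.
6 ≠ 8, so no pure-strategy equilibrium exists.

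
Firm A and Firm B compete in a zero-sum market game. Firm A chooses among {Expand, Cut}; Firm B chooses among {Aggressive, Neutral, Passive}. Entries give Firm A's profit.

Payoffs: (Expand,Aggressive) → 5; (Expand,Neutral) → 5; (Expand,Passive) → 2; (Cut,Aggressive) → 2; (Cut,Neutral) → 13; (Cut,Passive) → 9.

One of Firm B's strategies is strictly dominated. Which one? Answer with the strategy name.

Neutral

Passive holds Firm A's payoff strictly below Neutral in every row: 2 < 5, 9 < 13.
So Neutral is strictly dominated for Firm B.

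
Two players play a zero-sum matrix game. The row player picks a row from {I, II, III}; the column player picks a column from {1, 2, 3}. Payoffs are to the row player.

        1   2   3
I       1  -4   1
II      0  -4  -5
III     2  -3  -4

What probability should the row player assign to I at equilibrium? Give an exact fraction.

1/6

Row minima: I → -4, II → -5, III → -4; maximin = -4.
Column maxima: 1 → 2, 2 → -3, 3 → 1; minimax = -3.
-4 ≠ -3, so there is no saddle point; optimal play is mixed.
II is strictly dominated by III, so the row player never plays it.
1 is strictly dominated by 2 (it gives the row player strictly more in every row), so the column player never plays it.
On the remaining 2×2 (I, III vs 2, 3):
Let the row player play I with probability p. Expected payoff against 2: (-4)p + (-3)(1−p) = −p − 3; against 3: 1p + (-4)(1−p) = 5p − 4.
Setting these equal: −p − 3 = 5p − 4 ⇒ −6p = -1 ⇒ p = 1/6, and the value is (-1)·(1/6) − 3 = -19/6.
For the column player: with q = P(2), equating I's and III's payoffs gives −5q + 1 = q − 4 ⇒ q = 5/6.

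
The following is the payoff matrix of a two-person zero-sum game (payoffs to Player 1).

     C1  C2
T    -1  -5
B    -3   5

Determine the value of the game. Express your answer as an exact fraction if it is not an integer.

-5/3

Row minima: T → -5, B → -3; maximin = -3.
Column maxima: C1 → -1, C2 → 5; minimax = -1.
-3 ≠ -1, so there is no saddle point; optimal play is mixed.
Let Player 1 play T with probability p. Expected payoff against C1: (-1)p + (-3)(1−p) = 2p − 3; against C2: (-5)p + 5(1−p) = −10p + 5.
Setting these equal: 2p − 3 = −10p + 5 ⇒ 12p = 8 ⇒ p = 2/3, and the value is (2)·(2/3) − 3 = -5/3.
For Player 2: with q = P(C1), equating T's and B's payoffs gives 4q − 5 = −8q + 5 ⇒ q = 5/6.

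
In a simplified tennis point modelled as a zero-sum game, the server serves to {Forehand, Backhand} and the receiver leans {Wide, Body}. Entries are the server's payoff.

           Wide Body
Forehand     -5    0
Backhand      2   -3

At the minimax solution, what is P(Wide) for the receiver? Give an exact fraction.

3/10

Row minima: Forehand → -5, Backhand → -3; maximin = -3.
Column maxima: Wide → 2, Body → 0; minimax = 0.
-3 ≠ 0, so there is no saddle point; optimal play is mixed.
Let the server play Forehand with probability p. Expected payoff against Wide: (-5)p + 2(1−p) = −7p + 2; against Body: 0p + (-3)(1−p) = 3p − 3.
Setting these equal: −7p + 2 = 3p − 3 ⇒ −10p = -5 ⇒ p = 1/2, and the value is (-7)·(1/2) + 2 = -3/2.
For the receiver: with q = P(Wide), equating Forehand's and Backhand's payoffs gives −5q = 5q − 3 ⇒ q = 3/10.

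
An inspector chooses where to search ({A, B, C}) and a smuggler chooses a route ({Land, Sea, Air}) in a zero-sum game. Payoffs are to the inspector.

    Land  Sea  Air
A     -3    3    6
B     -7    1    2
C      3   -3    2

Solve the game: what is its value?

Row minima: A → -3, B → -7, C → -3; maximin = -3.
Column maxima: Land → 3, Sea → 3, Air → 6; minimax = 3.
-3 ≠ 3, so there is no saddle point; optimal play is mixed.
B is strictly dominated by A, so the inspector never plays it.
Air is strictly dominated by Sea (it gives the inspector strictly more in every row), so the smuggler never plays it.
On the remaining 2×2 (A, C vs Land, Sea):
Let the inspector play A with probability p. Expected payoff against Land: (-3)p + 3(1−p) = −6p + 3; against Sea: 3p + (-3)(1−p) = 6p − 3.
Setting these equal: −6p + 3 = 6p − 3 ⇒ −12p = -6 ⇒ p = 1/2, and the value is (-6)·(1/2) + 3 = 0.
For the smuggler: with q = P(Land), equating A's and C's payoffs gives −6q + 3 = 6q − 3 ⇒ q = 1/2.

0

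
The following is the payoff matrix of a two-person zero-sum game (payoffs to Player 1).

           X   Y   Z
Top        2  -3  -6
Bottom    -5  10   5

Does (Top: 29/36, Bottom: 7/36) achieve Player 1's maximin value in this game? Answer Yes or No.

No

Against X this mix gives (29/36)·2 + (7/36)·(-5) = 23/36.
Against Y this mix gives (29/36)·(-3) + (7/36)·10 = -17/36.
Against Z this mix gives (29/36)·(-6) + (7/36)·5 = -139/36.
Player 2 will play Z, holding Player 1 to -139/36. Shifting weight toward the row that does better against Z would raise this floor (the equalizing mix achieves -10/9 against both Z and X), so the proposed strategy is not optimal.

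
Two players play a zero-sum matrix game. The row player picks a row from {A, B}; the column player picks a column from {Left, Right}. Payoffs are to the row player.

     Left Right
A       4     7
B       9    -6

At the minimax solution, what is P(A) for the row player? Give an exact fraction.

Row minima: A → 4, B → -6; maximin = 4.
Column maxima: Left → 9, Right → 7; minimax = 7.
4 ≠ 7, so there is no saddle point; optimal play is mixed.
Let the row player play A with probability p. Expected payoff against Left: 4p + 9(1−p) = −5p + 9; against Right: 7p + (-6)(1−p) = 13p − 6.
Setting these equal: −5p + 9 = 13p − 6 ⇒ −18p = -15 ⇒ p = 5/6, and the value is (-5)·(5/6) + 9 = 29/6.
For the column player: with q = P(Left), equating A's and B's payoffs gives −3q + 7 = 15q − 6 ⇒ q = 13/18.

5/6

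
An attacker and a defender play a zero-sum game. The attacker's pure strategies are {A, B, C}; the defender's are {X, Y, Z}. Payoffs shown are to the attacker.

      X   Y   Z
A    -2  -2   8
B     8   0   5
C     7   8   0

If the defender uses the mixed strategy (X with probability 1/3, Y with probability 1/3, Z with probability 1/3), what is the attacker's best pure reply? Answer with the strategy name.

C

Expected payoff of A: (1/3)·(-2) + (1/3)·(-2) + (1/3)·8 = 4/3.
Expected payoff of B: (1/3)·8 + (1/3)·0 + (1/3)·5 = 13/3.
Expected payoff of C: (1/3)·7 + (1/3)·8 + (1/3)·0 = 5.
The largest is 5, so the attacker's best response is C.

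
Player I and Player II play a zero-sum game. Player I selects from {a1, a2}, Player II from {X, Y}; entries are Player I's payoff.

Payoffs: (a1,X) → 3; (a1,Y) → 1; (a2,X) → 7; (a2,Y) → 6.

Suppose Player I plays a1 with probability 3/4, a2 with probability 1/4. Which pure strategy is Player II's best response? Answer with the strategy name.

Y

If Player II plays X, Player I's expected payoff is (3/4)·3 + (1/4)·7 = 4.
If Player II plays Y, Player I's expected payoff is (3/4)·1 + (1/4)·6 = 9/4.
Player II minimizes Player I's payoff; the smallest is 9/4, so the best response is Y.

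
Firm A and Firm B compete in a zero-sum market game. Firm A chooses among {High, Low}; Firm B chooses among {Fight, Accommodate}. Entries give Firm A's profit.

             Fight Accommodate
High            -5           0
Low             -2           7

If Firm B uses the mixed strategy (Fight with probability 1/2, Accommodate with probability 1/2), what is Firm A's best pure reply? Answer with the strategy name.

Expected payoff of High: (1/2)·(-5) + (1/2)·0 = -5/2.
Expected payoff of Low: (1/2)·(-2) + (1/2)·7 = 5/2.
The largest is 5/2, so Firm A's best response is Low.

Low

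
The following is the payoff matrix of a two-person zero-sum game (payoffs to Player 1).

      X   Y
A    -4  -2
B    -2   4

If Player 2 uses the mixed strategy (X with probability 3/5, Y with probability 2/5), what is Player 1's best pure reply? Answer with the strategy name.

Expected payoff of A: (3/5)·(-4) + (2/5)·(-2) = -16/5.
Expected payoff of B: (3/5)·(-2) + (2/5)·4 = 2/5.
The largest is 2/5, so Player 1's best response is B.

B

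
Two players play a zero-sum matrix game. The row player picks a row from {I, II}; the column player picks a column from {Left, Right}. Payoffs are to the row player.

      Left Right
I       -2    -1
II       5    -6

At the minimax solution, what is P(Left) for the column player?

Row minima: I → -2, II → -6; maximin = -2.
Column maxima: Left → 5, Right → -1; minimax = -1.
-2 ≠ -1, so there is no saddle point; optimal play is mixed.
Let the row player play I with probability p. Expected payoff against Left: (-2)p + 5(1−p) = −7p + 5; against Right: (-1)p + (-6)(1−p) = 5p − 6.
Setting these equal: −7p + 5 = 5p − 6 ⇒ −12p = -11 ⇒ p = 11/12, and the value is (-7)·(11/12) + 5 = -17/12.
For the column player: with q = P(Left), equating I's and II's payoffs gives −q − 1 = 11q − 6 ⇒ q = 5/12.

5/12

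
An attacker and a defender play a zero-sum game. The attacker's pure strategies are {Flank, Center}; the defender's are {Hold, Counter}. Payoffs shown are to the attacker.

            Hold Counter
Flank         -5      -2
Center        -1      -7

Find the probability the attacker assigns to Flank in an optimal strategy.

2/3

Row minima: Flank → -5, Center → -7; maximin = -5.
Column maxima: Hold → -1, Counter → -2; minimax = -2.
-5 ≠ -2, so there is no saddle point; optimal play is mixed.
Let the attacker play Flank with probability p. Expected payoff against Hold: (-5)p + (-1)(1−p) = −4p − 1; against Counter: (-2)p + (-7)(1−p) = 5p − 7.
Setting these equal: −4p − 1 = 5p − 7 ⇒ −9p = -6 ⇒ p = 2/3, and the value is (-4)·(2/3) − 1 = -11/3.
For the defender: with q = P(Hold), equating Flank's and Center's payoffs gives −3q − 2 = 6q − 7 ⇒ q = 5/9.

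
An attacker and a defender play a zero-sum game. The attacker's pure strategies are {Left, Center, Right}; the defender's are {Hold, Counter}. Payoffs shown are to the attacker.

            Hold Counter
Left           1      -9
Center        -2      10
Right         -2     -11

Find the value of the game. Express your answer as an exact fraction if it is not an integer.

-4/11

Row minima: Left → -9, Center → -2, Right → -11; maximin = -2.
Column maxima: Hold → 1, Counter → 10; minimax = 1.
-2 ≠ 1, so there is no saddle point; optimal play is mixed.
Right is strictly dominated by Left, so the attacker never plays it.
On the remaining 2×2 (Left, Center vs Hold, Counter):
Let the attacker play Left with probability p. Expected payoff against Hold: 1p + (-2)(1−p) = 3p − 2; against Counter: (-9)p + 10(1−p) = −19p + 10.
Setting these equal: 3p − 2 = −19p + 10 ⇒ 22p = 12 ⇒ p = 6/11, and the value is (3)·(6/11) − 2 = -4/11.
For the defender: with q = P(Hold), equating Left's and Center's payoffs gives 10q − 9 = −12q + 10 ⇒ q = 19/22.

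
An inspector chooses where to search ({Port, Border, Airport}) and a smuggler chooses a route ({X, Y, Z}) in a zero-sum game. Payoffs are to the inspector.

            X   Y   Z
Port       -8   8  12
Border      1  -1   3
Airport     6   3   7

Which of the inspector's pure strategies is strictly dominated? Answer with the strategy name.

Airport gives a strictly higher payoff than Border against every column: 6 > 1, 3 > -1, 7 > 3.
So Border is strictly dominated and the inspector never plays it.

Border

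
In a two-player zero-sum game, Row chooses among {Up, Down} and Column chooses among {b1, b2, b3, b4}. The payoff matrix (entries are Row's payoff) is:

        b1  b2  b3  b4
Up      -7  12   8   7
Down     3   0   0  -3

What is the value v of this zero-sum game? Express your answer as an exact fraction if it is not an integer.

Row minima: Up → -7, Down → -3; maximin = -3.
Column maxima: b1 → 3, b2 → 12, b3 → 8, b4 → 7; minimax = 3.
-3 ≠ 3, so there is no saddle point; optimal play is mixed.
b2 is strictly dominated by b4 (it gives Row strictly more in every row), so Column never plays it.
b3 is strictly dominated by b4 (it gives Row strictly more in every row), so Column never plays it.
On the remaining 2×2 (Up, Down vs b1, b4):
Let Row play Up with probability p. Expected payoff against b1: (-7)p + 3(1−p) = −10p + 3; against b4: 7p + (-3)(1−p) = 10p − 3.
Setting these equal: −10p + 3 = 10p − 3 ⇒ −20p = -6 ⇒ p = 3/10, and the value is (-10)·(3/10) + 3 = 0.
For Column: with q = P(b1), equating Up's and Down's payoffs gives −14q + 7 = 6q − 3 ⇒ q = 1/2.

0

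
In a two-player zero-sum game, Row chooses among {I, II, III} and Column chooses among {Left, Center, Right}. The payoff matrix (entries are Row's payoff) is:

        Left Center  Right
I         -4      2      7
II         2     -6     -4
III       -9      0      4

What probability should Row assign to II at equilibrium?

Row minima: I → -4, II → -6, III → -9; maximin = -4.
Column maxima: Left → 2, Center → 2, Right → 7; minimax = 2.
-4 ≠ 2, so there is no saddle point; optimal play is mixed.
III is strictly dominated by I, so Row never plays it.
Right is strictly dominated by Center (it gives Row strictly more in every row), so Column never plays it.
On the remaining 2×2 (I, II vs Left, Center):
Let Row play I with probability p. Expected payoff against Left: (-4)p + 2(1−p) = −6p + 2; against Center: 2p + (-6)(1−p) = 8p − 6.
Setting these equal: −6p + 2 = 8p − 6 ⇒ −14p = -8 ⇒ p = 4/7, and the value is (-6)·(4/7) + 2 = -10/7.
For Column: with q = P(Left), equating I's and II's payoffs gives −6q + 2 = 8q − 6 ⇒ q = 4/7.

3/7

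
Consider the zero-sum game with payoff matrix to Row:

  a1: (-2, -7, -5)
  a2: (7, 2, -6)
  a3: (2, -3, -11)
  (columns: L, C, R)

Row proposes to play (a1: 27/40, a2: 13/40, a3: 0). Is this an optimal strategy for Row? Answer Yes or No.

No

Against L this mix gives (27/40)·(-2) + (13/40)·7 = 37/40.
Against C this mix gives (27/40)·(-7) + (13/40)·2 = -163/40.
Against R this mix gives (27/40)·(-5) + (13/40)·(-6) = -213/40.
Column will play R, holding Row to -213/40. Shifting weight toward the row that does better against R would raise this floor (the equalizing mix achieves -26/5 against both R and C), so the proposed strategy is not optimal.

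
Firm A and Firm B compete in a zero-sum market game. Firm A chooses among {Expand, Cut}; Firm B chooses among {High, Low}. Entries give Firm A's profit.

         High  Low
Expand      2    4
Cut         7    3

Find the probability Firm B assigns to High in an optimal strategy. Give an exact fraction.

Row minima: Expand → 2, Cut → 3; maximin = 3.
Column maxima: High → 7, Low → 4; minimax = 4.
3 ≠ 4, so there is no saddle point; optimal play is mixed.
Let Firm A play Expand with probability p. Expected payoff against High: 2p + 7(1−p) = −5p + 7; against Low: 4p + 3(1−p) = p + 3.
Setting these equal: −5p + 7 = p + 3 ⇒ −6p = -4 ⇒ p = 2/3, and the value is (-5)·(2/3) + 7 = 11/3.
For Firm B: with q = P(High), equating Expand's and Cut's payoffs gives −2q + 4 = 4q + 3 ⇒ q = 1/6.

1/6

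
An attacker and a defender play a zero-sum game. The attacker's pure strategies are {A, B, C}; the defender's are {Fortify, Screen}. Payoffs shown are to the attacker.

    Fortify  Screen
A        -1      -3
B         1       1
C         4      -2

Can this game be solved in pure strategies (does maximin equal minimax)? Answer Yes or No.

Row minima: A → -3, B → 1, C → -2; maximin = 1.
Column maxima: Fortify → 4, Screen → 1; minimax = 1.
maximin = minimax = 1, so a saddle point exists.

Yes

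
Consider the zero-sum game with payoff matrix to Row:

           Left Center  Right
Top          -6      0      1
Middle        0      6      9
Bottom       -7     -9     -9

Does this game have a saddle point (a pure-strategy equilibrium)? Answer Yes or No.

Yes

Row minima: Top → -6, Middle → 0, Bottom → -9; maximin = 0.
Column maxima: Left → 0, Center → 6, Right → 9; minimax = 0.
maximin = minimax = 0, so a saddle point exists.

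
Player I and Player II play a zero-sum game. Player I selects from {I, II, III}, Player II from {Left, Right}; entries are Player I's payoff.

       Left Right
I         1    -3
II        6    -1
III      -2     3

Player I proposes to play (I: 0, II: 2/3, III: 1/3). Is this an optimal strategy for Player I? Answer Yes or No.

Against Left this mix gives (2/3)·6 + (1/3)·(-2) = 10/3.
Against Right this mix gives (2/3)·(-1) + (1/3)·3 = 1/3.
Player II will play Right, holding Player I to 1/3. Shifting weight toward the row that does better against Right would raise this floor (the equalizing mix achieves 4/3 against both Right and Left), so the proposed strategy is not optimal.

No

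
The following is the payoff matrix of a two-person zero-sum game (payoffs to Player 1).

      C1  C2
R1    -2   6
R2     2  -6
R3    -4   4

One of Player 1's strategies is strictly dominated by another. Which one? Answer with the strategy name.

R1 gives a strictly higher payoff than R3 against every column: -2 > -4, 6 > 4.
So R3 is strictly dominated and Player 1 never plays it.

R3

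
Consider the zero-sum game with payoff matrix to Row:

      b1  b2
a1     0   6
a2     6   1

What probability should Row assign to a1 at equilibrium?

5/11

Row minima: a1 → 0, a2 → 1; maximin = 1.
Column maxima: b1 → 6, b2 → 6; minimax = 6.
1 ≠ 6, so there is no saddle point; optimal play is mixed.
Let Row play a1 with probability p. Expected payoff against b1: 0p + 6(1−p) = −6p + 6; against b2: 6p + 1(1−p) = 5p + 1.
Setting these equal: −6p + 6 = 5p + 1 ⇒ −11p = -5 ⇒ p = 5/11, and the value is (-6)·(5/11) + 6 = 36/11.
For Column: with q = P(b1), equating a1's and a2's payoffs gives −6q + 6 = 5q + 1 ⇒ q = 5/11.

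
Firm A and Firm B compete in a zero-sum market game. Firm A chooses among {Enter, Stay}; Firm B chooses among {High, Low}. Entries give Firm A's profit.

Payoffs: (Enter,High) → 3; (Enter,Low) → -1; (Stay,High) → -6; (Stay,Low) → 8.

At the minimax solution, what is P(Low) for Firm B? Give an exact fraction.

1/2

Row minima: Enter → -1, Stay → -6; maximin = -1.
Column maxima: High → 3, Low → 8; minimax = 3.
-1 ≠ 3, so there is no saddle point; optimal play is mixed.
Let Firm A play Enter with probability p. Expected payoff against High: 3p + (-6)(1−p) = 9p − 6; against Low: (-1)p + 8(1−p) = −9p + 8.
Setting these equal: 9p − 6 = −9p + 8 ⇒ 18p = 14 ⇒ p = 7/9, and the value is (9)·(7/9) − 6 = 1.
For Firm B: with q = P(High), equating Enter's and Stay's payoffs gives 4q − 1 = −14q + 8 ⇒ q = 1/2.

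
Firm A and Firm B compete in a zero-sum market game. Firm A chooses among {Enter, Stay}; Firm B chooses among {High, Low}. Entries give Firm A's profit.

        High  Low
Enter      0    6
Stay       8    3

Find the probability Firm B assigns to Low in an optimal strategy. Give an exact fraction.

8/11

Row minima: Enter → 0, Stay → 3; maximin = 3.
Column maxima: High → 8, Low → 6; minimax = 6.
3 ≠ 6, so there is no saddle point; optimal play is mixed.
Let Firm A play Enter with probability p. Expected payoff against High: 0p + 8(1−p) = −8p + 8; against Low: 6p + 3(1−p) = 3p + 3.
Setting these equal: −8p + 8 = 3p + 3 ⇒ −11p = -5 ⇒ p = 5/11, and the value is (-8)·(5/11) + 8 = 48/11.
For Firm B: with q = P(High), equating Enter's and Stay's payoffs gives −6q + 6 = 5q + 3 ⇒ q = 3/11.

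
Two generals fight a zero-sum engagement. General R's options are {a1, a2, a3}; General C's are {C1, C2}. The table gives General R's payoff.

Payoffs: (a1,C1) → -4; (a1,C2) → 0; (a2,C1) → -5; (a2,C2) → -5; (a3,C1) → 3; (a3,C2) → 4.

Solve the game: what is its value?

Row minima: a1 → -4, a2 → -5, a3 → 3; maximin = 3.
Column maxima: C1 → 3, C2 → 4; minimax = 3.
Since maximin = minimax = 3, there is a saddle point and the value is 3.

3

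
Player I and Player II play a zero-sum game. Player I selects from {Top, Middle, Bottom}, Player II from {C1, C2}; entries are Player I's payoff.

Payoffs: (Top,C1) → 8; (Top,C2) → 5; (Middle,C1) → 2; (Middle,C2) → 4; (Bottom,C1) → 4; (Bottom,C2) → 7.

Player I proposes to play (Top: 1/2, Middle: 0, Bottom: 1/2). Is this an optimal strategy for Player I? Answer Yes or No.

Against C1 this mix gives (1/2)·8 + (1/2)·4 = 6.
Against C2 this mix gives (1/2)·5 + (1/2)·7 = 6.
All of Player II's active replies (C1, C2) yield 6, and no column does worse for Player I. The mix makes Player II indifferent and guarantees 6, so it is optimal.

Yes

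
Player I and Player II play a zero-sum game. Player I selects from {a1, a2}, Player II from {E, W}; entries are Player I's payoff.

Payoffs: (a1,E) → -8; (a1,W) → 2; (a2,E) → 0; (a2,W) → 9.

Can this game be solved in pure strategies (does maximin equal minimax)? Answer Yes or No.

Yes

Row minima: a1 → -8, a2 → 0; maximin = 0.
Column maxima: E → 0, W → 9; minimax = 0.
maximin = minimax = 0, so a saddle point exists.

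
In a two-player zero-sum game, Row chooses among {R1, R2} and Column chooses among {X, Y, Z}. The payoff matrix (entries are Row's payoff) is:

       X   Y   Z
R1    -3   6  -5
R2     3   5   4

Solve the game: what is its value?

3

Row minima: R1 → -5, R2 → 3; maximin = 3.
Column maxima: X → 3, Y → 6, Z → 4; minimax = 3.
Since maximin = minimax = 3, there is a saddle point and the value is 3.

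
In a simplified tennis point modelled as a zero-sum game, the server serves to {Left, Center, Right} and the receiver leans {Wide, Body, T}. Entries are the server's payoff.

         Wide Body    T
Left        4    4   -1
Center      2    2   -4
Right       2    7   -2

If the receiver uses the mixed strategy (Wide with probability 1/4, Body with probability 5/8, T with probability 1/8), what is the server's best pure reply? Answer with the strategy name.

Right

Expected payoff of Left: (1/4)·4 + (5/8)·4 + (1/8)·(-1) = 27/8.
Expected payoff of Center: (1/4)·2 + (5/8)·2 + (1/8)·(-4) = 5/4.
Expected payoff of Right: (1/4)·2 + (5/8)·7 + (1/8)·(-2) = 37/8.
The largest is 37/8, so the server's best response is Right.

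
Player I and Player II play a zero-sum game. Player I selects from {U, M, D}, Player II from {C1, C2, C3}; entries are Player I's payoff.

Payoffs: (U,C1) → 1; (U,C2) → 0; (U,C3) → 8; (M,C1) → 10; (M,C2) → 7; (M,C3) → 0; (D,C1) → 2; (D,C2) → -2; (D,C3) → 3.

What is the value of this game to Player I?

Row minima: U → 0, M → 0, D → -2; maximin = 0.
Column maxima: C1 → 10, C2 → 7, C3 → 8; minimax = 7.
0 ≠ 7, so there is no saddle point; optimal play is mixed.
C1 is strictly dominated by C2 (it gives Player I strictly more in every row), so Player II never plays it.
With C1 eliminated, D is strictly dominated by U (U gives Player I strictly more in every remaining column), so Player I never plays it.
On the remaining 2×2 (U, M vs C2, C3):
Let Player I play U with probability p. Expected payoff against C2: 0p + 7(1−p) = −7p + 7; against C3: 8p + 0(1−p) = 8p.
Setting these equal: −7p + 7 = 8p ⇒ −15p = -7 ⇒ p = 7/15, and the value is (-7)·(7/15) + 7 = 56/15.
For Player II: with q = P(C2), equating U's and M's payoffs gives −8q + 8 = 7q ⇒ q = 8/15.

56/15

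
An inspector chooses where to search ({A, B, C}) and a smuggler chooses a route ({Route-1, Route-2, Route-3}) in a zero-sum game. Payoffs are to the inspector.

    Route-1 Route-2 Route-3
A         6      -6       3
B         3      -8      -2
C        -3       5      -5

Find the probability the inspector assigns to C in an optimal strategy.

9/19

Row minima: A → -6, B → -8, C → -5; maximin = -5.
Column maxima: Route-1 → 6, Route-2 → 5, Route-3 → 3; minimax = 3.
-5 ≠ 3, so there is no saddle point; optimal play is mixed.
B is strictly dominated by A, so the inspector never plays it.
Route-1 is strictly dominated by Route-3 (it gives the inspector strictly more in every row), so the smuggler never plays it.
On the remaining 2×2 (A, C vs Route-2, Route-3):
Let the inspector play A with probability p. Expected payoff against Route-2: (-6)p + 5(1−p) = −11p + 5; against Route-3: 3p + (-5)(1−p) = 8p − 5.
Setting these equal: −11p + 5 = 8p − 5 ⇒ −19p = -10 ⇒ p = 10/19, and the value is (-11)·(10/19) + 5 = -15/19.
For the smuggler: with q = P(Route-2), equating A's and C's payoffs gives −9q + 3 = 10q − 5 ⇒ q = 8/19.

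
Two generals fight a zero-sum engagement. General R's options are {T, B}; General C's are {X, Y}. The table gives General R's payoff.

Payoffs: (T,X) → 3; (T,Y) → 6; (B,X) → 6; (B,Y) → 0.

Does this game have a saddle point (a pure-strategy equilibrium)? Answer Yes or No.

Row minima: T → 3, B → 0; maximin = 3.
Column maxima: X → 6, Y → 6; minimax = 6.
3 ≠ 6, so no pure-strategy equilibrium exists.

No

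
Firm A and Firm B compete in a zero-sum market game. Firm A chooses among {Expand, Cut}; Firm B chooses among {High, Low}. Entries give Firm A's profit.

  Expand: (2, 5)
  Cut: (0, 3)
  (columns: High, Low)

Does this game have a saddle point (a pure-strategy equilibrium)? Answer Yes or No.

Yes

Row minima: Expand → 2, Cut → 0; maximin = 2.
Column maxima: High → 2, Low → 5; minimax = 2.
maximin = minimax = 2, so a saddle point exists.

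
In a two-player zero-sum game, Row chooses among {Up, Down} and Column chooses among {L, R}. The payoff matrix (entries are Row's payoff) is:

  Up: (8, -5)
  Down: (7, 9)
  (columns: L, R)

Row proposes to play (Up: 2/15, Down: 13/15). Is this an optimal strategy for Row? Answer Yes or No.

Yes

Against L this mix gives (2/15)·8 + (13/15)·7 = 107/15.
Against R this mix gives (2/15)·(-5) + (13/15)·9 = 107/15.
All of Column's active replies (L, R) yield 107/15, and no column does worse for Row. The mix makes Column indifferent and guarantees 107/15, so it is optimal.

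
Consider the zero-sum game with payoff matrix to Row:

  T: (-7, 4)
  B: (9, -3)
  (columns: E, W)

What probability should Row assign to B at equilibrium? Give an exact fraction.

Row minima: T → -7, B → -3; maximin = -3.
Column maxima: E → 9, W → 4; minimax = 4.
-3 ≠ 4, so there is no saddle point; optimal play is mixed.
Let Row play T with probability p. Expected payoff against E: (-7)p + 9(1−p) = −16p + 9; against W: 4p + (-3)(1−p) = 7p − 3.
Setting these equal: −16p + 9 = 7p − 3 ⇒ −23p = -12 ⇒ p = 12/23, and the value is (-16)·(12/23) + 9 = 15/23.
For Column: with q = P(E), equating T's and B's payoffs gives −11q + 4 = 12q − 3 ⇒ q = 7/23.

11/23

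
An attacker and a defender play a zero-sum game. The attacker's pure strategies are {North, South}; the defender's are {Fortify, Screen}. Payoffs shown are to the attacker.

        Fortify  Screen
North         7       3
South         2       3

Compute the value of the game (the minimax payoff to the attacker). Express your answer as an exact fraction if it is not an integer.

3

Row minima: North → 3, South → 2; maximin = 3.
Column maxima: Fortify → 7, Screen → 3; minimax = 3.
Since maximin = minimax = 3, there is a saddle point and the value is 3.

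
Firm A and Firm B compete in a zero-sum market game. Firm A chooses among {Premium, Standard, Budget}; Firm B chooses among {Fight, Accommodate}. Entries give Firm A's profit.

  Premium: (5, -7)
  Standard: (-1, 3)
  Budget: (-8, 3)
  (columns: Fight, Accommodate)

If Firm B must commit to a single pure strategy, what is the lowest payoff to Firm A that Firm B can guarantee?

Column maxima: Fight → 5, Accommodate → 3.
The smallest of these is 3.

3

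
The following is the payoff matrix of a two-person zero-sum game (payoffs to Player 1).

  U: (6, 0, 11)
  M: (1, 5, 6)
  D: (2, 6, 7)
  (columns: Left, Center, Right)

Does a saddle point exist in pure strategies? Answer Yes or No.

No

Row minima: U → 0, M → 1, D → 2; maximin = 2.
Column maxima: Left → 6, Center → 6, Right → 11; minimax = 6.
2 ≠ 6, so no pure-strategy equilibrium exists.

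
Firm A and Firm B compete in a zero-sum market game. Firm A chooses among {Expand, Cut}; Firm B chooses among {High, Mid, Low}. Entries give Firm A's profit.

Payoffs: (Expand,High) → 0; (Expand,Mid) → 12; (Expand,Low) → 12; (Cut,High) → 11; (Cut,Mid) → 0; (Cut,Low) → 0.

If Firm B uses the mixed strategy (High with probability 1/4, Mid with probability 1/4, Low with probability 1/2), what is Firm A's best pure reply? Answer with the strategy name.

Expand

Expected payoff of Expand: (1/4)·0 + (1/4)·12 + (1/2)·12 = 9.
Expected payoff of Cut: (1/4)·11 + (1/4)·0 + (1/2)·0 = 11/4.
The largest is 9, so Firm A's best response is Expand.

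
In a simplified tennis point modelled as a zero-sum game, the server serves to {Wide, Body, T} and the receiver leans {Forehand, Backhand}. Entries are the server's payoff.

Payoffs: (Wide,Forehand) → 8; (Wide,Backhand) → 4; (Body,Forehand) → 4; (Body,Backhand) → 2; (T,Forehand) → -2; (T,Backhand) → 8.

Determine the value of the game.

36/7

Row minima: Wide → 4, Body → 2, T → -2; maximin = 4.
Column maxima: Forehand → 8, Backhand → 8; minimax = 8.
4 ≠ 8, so there is no saddle point; optimal play is mixed.
Body is strictly dominated by Wide, so the server never plays it.
On the remaining 2×2 (Wide, T vs Forehand, Backhand):
Let the server play Wide with probability p. Expected payoff against Forehand: 8p + (-2)(1−p) = 10p − 2; against Backhand: 4p + 8(1−p) = −4p + 8.
Setting these equal: 10p − 2 = −4p + 8 ⇒ 14p = 10 ⇒ p = 5/7, and the value is (10)·(5/7) − 2 = 36/7.
For the receiver: with q = P(Forehand), equating Wide's and T's payoffs gives 4q + 4 = −10q + 8 ⇒ q = 2/7.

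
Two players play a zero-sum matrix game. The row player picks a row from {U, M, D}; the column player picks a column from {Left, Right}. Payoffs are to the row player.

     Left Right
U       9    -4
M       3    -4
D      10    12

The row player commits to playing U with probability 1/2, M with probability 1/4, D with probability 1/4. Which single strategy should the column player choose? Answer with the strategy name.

Right

If the column player plays Left, the row player's expected payoff is (1/2)·9 + (1/4)·3 + (1/4)·10 = 31/4.
If the column player plays Right, the row player's expected payoff is (1/2)·(-4) + (1/4)·(-4) + (1/4)·12 = 0.
The column player minimizes the row player's payoff; the smallest is 0, so the best response is Right.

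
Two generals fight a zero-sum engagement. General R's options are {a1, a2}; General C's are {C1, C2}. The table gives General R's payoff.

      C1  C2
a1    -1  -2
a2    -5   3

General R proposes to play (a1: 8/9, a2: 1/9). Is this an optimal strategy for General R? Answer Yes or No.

Yes

Against C1 this mix gives (8/9)·(-1) + (1/9)·(-5) = -13/9.
Against C2 this mix gives (8/9)·(-2) + (1/9)·3 = -13/9.
All of General C's active replies (C1, C2) yield -13/9, and no column does worse for General R. The mix makes General C indifferent and guarantees -13/9, so it is optimal.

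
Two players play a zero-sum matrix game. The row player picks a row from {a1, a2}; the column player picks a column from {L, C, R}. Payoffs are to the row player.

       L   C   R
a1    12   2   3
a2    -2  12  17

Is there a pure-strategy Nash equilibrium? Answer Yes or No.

Row minima: a1 → 2, a2 → -2; maximin = 2.
Column maxima: L → 12, C → 12, R → 17; minimax = 12.
2 ≠ 12, so no pure-strategy equilibrium exists.

No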